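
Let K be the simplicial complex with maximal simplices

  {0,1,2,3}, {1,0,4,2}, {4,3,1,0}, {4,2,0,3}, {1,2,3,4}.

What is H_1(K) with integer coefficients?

H_1 = 0.

Take the total order 0 < 1 < 2 < 3 < 4 on the vertex set. Then K (dimension 3) consists of the simplices:

  0-simplices (5): [0], [1], [2], [3], [4]
  1-simplices (10): [0,1], [0,2], [0,3], [0,4], [1,2], [1,3], [1,4], [2,3], [2,4], [3,4]
  2-simplices (10): [0,1,2], [0,1,3], [0,1,4], [0,2,3], [0,2,4], [0,3,4], [1,2,3], [1,2,4], [1,3,4], [2,3,4]
  3-simplices (5): [0,1,2,3], [0,1,2,4], [0,1,3,4], [0,2,3,4], [1,2,3,4]

Hence C_0 ≅ Z^5, C_1 ≅ Z^10, C_2 ≅ Z^10, C_3 ≅ Z^5.

Boundary ∂_1: C_1 → C_0 maps an edge to its endpoints' difference, ∂[p,q] = q − p. For instance
  ∂[3,4] = [4] − [3].
The resulting 5×10 matrix has rank 4, and its Smith normal form has invariant factors (1,1,1,1).

∂_2: C_2 → C_1 acts by ∂[p,q,r] = [q,r] − [p,r] + [p,q]. For instance
  ∂[0,1,3] = [1,3] − [0,3] + [0,1],
  ∂[0,1,4] = [1,4] − [0,4] + [0,1].
The resulting 10×10 matrix has rank 6, and its Smith normal form has invariant factors (1,1,1,1,1,1).

Boundary ∂_3: C_3 → C_2 sends each 3-simplex σ to the alternating sum Σ_i (−1)^i (σ with its i-th vertex removed). For instance
  ∂[0,1,3,4] = [1,3,4] − [0,3,4] + [0,1,4] − [0,1,3],
  ∂[0,1,2,4] = [1,2,4] − [0,2,4] + [0,1,4] − [0,1,2].
This gives a 10×5 integer matrix of rank 4; reducing to Smith normal form yields diagonal entries (1,1,1,1).

Computing H_k = (kernel of ∂_k) / (image of ∂_{k+1}):

  H_1: rank ker ∂_1 − rank ∂_2 = (10 − 4) − 6 = 0, and the invariant factors of ∂_2 are all 1, so H_1 = 0.

(K is a triangulation of the 3-sphere S^3.)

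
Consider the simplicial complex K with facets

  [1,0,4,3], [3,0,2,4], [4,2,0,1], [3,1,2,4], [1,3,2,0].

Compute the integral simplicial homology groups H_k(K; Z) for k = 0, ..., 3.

We work with the vertex ordering 0 < 1 < 2 < 3 < 4. The simplices of K, each written with vertices in increasing order, are:

  0-simplices (5): [0], [1], [2], [3], [4]
  1-simplices (10): [0,1], [0,2], [0,3], [0,4], [1,2], [1,3], [1,4], [2,3], [2,4], [3,4]
  2-simplices (10): [0,1,2], [0,1,3], [0,1,4], [0,2,3], [0,2,4], [0,3,4], [1,2,3], [1,2,4], [1,3,4], [2,3,4]
  3-simplices (5): [0,1,2,3], [0,1,2,4], [0,1,3,4], [0,2,3,4], [1,2,3,4]

Hence C_0 ≅ Z^5, C_1 ≅ Z^10, C_2 ≅ Z^10, C_3 ≅ Z^5.

∂_1: C_1 → C_0 sends each edge [p,q] (with p < q) to q − p. For instance
  ∂[0,1] = [1] − [0].
The resulting 5×10 matrix has rank 4, and its Smith normal form has invariant factors (1,1,1,1).

The boundary map ∂_2: C_2 → C_1 maps a triangle to the signed sum of its edges. For instance
  ∂[0,2,3] = [2,3] − [0,3] + [0,2],
  ∂[2,3,4] = [3,4] − [2,4] + [2,3].
As a 10×10 matrix over Z this has rank 6, with invariant factors (1,1,1,1,1,1).

The boundary map ∂_3: C_3 → C_2 sends each 3-simplex σ to the alternating sum Σ_i (−1)^i (σ with its i-th vertex removed). For instance
  ∂[0,2,3,4] = [2,3,4] − [0,3,4] + [0,2,4] − [0,2,3],
  ∂[0,1,3,4] = [1,3,4] − [0,3,4] + [0,1,4] − [0,1,3].
The resulting 10×5 matrix has rank 4, and its Smith normal form has invariant factors (1,1,1,1).

Computing H_k = (kernel of ∂_k) / (image of ∂_{k+1}):

  H_0: rank C_0 − rank ∂_1 = 5 − 4 = 1, and the invariant factors of ∂_1 are all 1, so H_0 ≅ Z.
  H_1: rank ker ∂_1 − rank ∂_2 = (10 − 4) − 6 = 0, and the invariant factors of ∂_2 are all 1, so H_1 ≅ 0.
  H_2: rank ker ∂_2 − rank ∂_3 = (10 − 6) − 4 = 0, and the invariant factors of ∂_3 are all 1, so H_2 ≅ 0.
  H_3: rank ker ∂_3 − rank ∂_4 = (5 − 4) − 0 = 1, and there is no ∂_4, so H_3 ≅ Z.

H_0 ≅ Z,  H_1 = 0,  H_2 = 0,  H_3 ≅ Z.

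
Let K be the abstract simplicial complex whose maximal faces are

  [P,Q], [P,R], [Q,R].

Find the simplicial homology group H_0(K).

K has 3 vertices, 3 edges.
rank ∂_0 = 0, rank ∂_1 = 2 ⇒ b_0 = 3 − 0 − 2 = 1; all invariant factors of ∂_1 are 1 so no torsion. So H_0 = Z.

H_0 = Z.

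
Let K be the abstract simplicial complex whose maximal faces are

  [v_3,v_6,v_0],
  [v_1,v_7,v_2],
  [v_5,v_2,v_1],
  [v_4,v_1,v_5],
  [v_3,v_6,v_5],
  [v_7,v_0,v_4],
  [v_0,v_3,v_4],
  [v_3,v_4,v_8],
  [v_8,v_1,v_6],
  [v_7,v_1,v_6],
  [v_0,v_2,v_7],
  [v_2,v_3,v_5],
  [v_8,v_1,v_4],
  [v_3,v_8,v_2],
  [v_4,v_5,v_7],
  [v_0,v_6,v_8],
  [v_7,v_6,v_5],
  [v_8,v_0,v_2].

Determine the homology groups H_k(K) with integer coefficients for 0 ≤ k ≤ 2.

Take the total order v_0 < v_1 < v_2 < v_3 < v_4 < v_5 < v_6 < v_7 < v_8 on the vertex set. Then K (dimension 2) consists of the simplices:

  0-simplices (9): [v_0], [v_1], [v_2], [v_3], [v_4], [v_5], [v_6], [v_7], [v_8]
  1-simplices (27): (27 of them)
  2-simplices (18): (18 of them)

Hence C_0 ≅ Z^9, C_1 ≅ Z^27, C_2 ≅ Z^18.

∂_1: C_1 → C_0 is given by ∂[p,q] = [q] − [p]. For instance
  ∂[v_1,v_8] = [v_8] − [v_1].
As a 9×27 matrix over Z this has rank 8, with invariant factors (1,1,1,1,1,1,1,1).

∂_2: C_2 → C_1 sends each 2-simplex [p,q,r] to [q,r] − [p,r] + [p,q]. For instance
  ∂[v_1,v_2,v_5] = [v_2,v_5] − [v_1,v_5] + [v_1,v_2],
  ∂[v_0,v_3,v_6] = [v_3,v_6] − [v_0,v_6] + [v_0,v_3].
The 27×18 boundary matrix has rank 18 and Smith normal form diag(1,1,1,1,1,1,1,1,1,1,1,1,1,1,1,1,1,2).

Now H_k = ker ∂_k / im ∂_{k+1}, so:

  H_0: rank C_0 − rank ∂_1 = 9 − 8 = 1, and the invariant factors of ∂_1 are all 1, so H_0 = Z.
  H_1: rank ker ∂_1 − rank ∂_2 = (27 − 8) − 18 = 1, and ∂_2 has invariant factor 2 > 1, so H_1 = Z ⊕ Z/2Z.
  H_2: rank ker ∂_2 − rank ∂_3 = (18 − 18) − 0 = 0, and there is no ∂_3, so H_2 = 0.

H_0 ≅ Z,  H_1 ≅ Z ⊕ Z/2Z,  H_2 = 0.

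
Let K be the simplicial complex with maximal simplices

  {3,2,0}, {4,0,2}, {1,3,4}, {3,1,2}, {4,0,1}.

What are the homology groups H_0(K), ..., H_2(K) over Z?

H_0 ≅ Z,  H_1 ≅ Z,  H_2 = 0.

Order the vertices as 0 < 1 < 2 < 3 < 4. Listing each simplex with vertices in this order, K has dimension 2 with simplices:

  0-simplices (5): [0], [1], [2], [3], [4]
  1-simplices (10): [0,1], [0,2], [0,3], [0,4], [1,2], [1,3], [1,4], [2,3], [2,4], [3,4]
  2-simplices (5): [0,1,4], [0,2,3], [0,2,4], [1,2,3], [1,3,4]

Hence C_0 ≅ Z^5, C_1 ≅ Z^10, C_2 ≅ Z^5.

Boundary ∂_1: C_1 → C_0 maps an edge to its endpoints' difference, ∂[p,q] = q − p. For instance
  ∂[2,4] = [4] − [2].
The 5×10 boundary matrix has rank 4 and Smith normal form diag(1,1,1,1).

The boundary map ∂_2: C_2 → C_1 acts by ∂[p,q,r] = [q,r] − [p,r] + [p,q]. For instance
  ∂[0,2,3] = [2,3] − [0,3] + [0,2],
  ∂[1,2,3] = [2,3] − [1,3] + [1,2].
The 10×5 boundary matrix has rank 5 and Smith normal form diag(1,1,1,1,1).

Reading off H_k = ker ∂_k / im ∂_{k+1}:

  H_0: rank C_0 − rank ∂_1 = 5 − 4 = 1, and the invariant factors of ∂_1 are all 1, so H_0 = Z.
  H_1: rank ker ∂_1 − rank ∂_2 = (10 − 4) − 5 = 1, and the invariant factors of ∂_2 are all 1, so H_1 = Z.
  H_2: rank ker ∂_2 − rank ∂_3 = (5 − 5) − 0 = 0, and there is no ∂_3, so H_2 = 0.

As a check, the Euler characteristic is 5 − 10 + 5 = 0, which agrees with 1 − 1 + 0 = 0.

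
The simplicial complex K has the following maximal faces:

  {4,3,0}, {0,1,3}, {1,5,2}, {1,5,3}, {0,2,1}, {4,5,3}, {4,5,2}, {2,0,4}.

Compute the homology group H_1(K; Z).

H_1 = 0.

K has 6 vertices, 12 edges, 8 triangles.
rank ∂_1 = 5, rank ∂_2 = 7 ⇒ b_1 = 12 − 5 − 7 = 0; all invariant factors of ∂_2 are 1 so no torsion. So H_1 = 0.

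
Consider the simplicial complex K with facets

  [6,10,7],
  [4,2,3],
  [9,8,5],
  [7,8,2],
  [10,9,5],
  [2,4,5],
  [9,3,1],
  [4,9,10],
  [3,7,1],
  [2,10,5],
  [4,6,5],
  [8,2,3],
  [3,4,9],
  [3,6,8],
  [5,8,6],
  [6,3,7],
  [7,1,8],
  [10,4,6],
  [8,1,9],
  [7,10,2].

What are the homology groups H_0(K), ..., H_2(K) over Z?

Take the total order 1 < 2 < 3 < 4 < 5 < 6 < 7 < 8 < 9 < 10 on the vertex set. Then K (dimension 2) consists of the simplices:

  0-simplices (10): [1], [2], [3], [4], [5], [6], [7], [8], [9], [10]
  1-simplices (30): (30 of them)
  2-simplices (20): (20 of them)

giving chain groups C_0 ≅ Z^10, C_1 ≅ Z^30, C_2 ≅ Z^20.

∂_1: C_1 → C_0 is given by ∂[p,q] = [q] − [p].
This gives a 10×30 integer matrix of rank 9; reducing to Smith normal form yields diagonal entries (1,1,1,1,1,1,1,1,1).

Boundary ∂_2: C_2 → C_1 maps a triangle to the signed sum of its edges. For instance
  ∂[4,9,10] = [9,10] − [4,10] + [4,9],
  ∂[2,7,8] = [7,8] − [2,8] + [2,7].
The 30×20 boundary matrix has rank 20 and Smith normal form diag(1,1,1,1,1,1,1,1,1,1,1,1,1,1,1,1,1,1,1,2).

From H_k ≅ ker(∂_k) / im(∂_{k+1}) we obtain:

  H_0: rank C_0 − rank ∂_1 = 10 − 9 = 1, and the invariant factors of ∂_1 are all 1, so H_0 ≅ Z.
  H_1: rank ker ∂_1 − rank ∂_2 = (30 − 9) − 20 = 1, and ∂_2 has invariant factor 2 > 1, so H_1 ≅ Z ⊕ Z/2.
  H_2: rank ker ∂_2 − rank ∂_3 = (20 − 20) − 0 = 0, and there is no ∂_3, so H_2 ≅ 0.

H_0 = Z,  H_1 = Z ⊕ Z/2,  H_2 = 0.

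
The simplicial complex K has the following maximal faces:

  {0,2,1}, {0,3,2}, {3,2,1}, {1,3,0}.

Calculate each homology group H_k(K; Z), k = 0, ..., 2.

Fix the vertex order 0 < 1 < 2 < 3 and write every simplex with vertices in increasing order. Then dim K = 2 and the simplices of K are:

  0-simplices (4): [0], [1], [2], [3]
  1-simplices (6): [0,1], [0,2], [0,3], [1,2], [1,3], [2,3]
  2-simplices (4): [0,1,2], [0,1,3], [0,2,3], [1,2,3]

so the chain groups are C_0 ≅ Z^4, C_1 ≅ Z^6, C_2 ≅ Z^4.

∂_1: C_1 → C_0 sends each edge [p,q] (with p < q) to q − p. For instance
  ∂[0,1] = [1] − [0].
This gives a 4×6 integer matrix of rank 3; reducing to Smith normal form yields diagonal entries (1,1,1).

The boundary map ∂_2: C_2 → C_1 maps a triangle to the signed sum of its edges. For instance
  ∂[0,1,2] = [1,2] − [0,2] + [0,1],
  ∂[0,2,3] = [2,3] − [0,3] + [0,2].
This gives a 6×4 integer matrix of rank 3; reducing to Smith normal form yields diagonal entries (1,1,1).

Computing H_k = (kernel of ∂_k) / (image of ∂_{k+1}):

  H_0: rank C_0 − rank ∂_1 = 4 − 3 = 1, and the invariant factors of ∂_1 are all 1, so H_0 = Z.
  H_1: rank ker ∂_1 − rank ∂_2 = (6 − 3) − 3 = 0, and the invariant factors of ∂_2 are all 1, so H_1 = 0.
  H_2: rank ker ∂_2 − rank ∂_3 = (4 − 3) − 0 = 1, and there is no ∂_3, so H_2 = Z.

H_0 ≅ Z,  H_1 = 0,  H_2 ≅ Z.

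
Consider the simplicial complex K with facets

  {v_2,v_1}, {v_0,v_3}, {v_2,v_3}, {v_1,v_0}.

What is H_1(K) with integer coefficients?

H_1 = Z.

Fix the vertex order v_0 < v_1 < v_2 < v_3 and write every simplex with vertices in increasing order. Then dim K = 1 and the simplices of K are:

  0-simplices (4): [v_0], [v_1], [v_2], [v_3]
  1-simplices (4): [v_0,v_1], [v_0,v_3], [v_1,v_2], [v_2,v_3]

giving chain groups C_0 ≅ Z^4, C_1 ≅ Z^4.

Boundary ∂_1: C_1 → C_0 sends each edge [p,q] (with p < q) to q − p.
As a 4×4 matrix over Z this has rank 3, with invariant factors (1,1,1).

Computing H_k = (kernel of ∂_k) / (image of ∂_{k+1}):

  H_1: rank ker ∂_1 − rank ∂_2 = (4 − 3) − 0 = 1, and there is no ∂_2, so H_1 ≅ Z.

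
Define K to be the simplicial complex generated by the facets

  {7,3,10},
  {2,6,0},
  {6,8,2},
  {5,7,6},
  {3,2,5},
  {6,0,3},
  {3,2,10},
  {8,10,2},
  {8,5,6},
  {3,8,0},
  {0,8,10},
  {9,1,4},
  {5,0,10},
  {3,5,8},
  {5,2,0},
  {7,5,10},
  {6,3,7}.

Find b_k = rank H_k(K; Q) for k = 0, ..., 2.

We work with the vertex ordering 0 < 1 < 2 < 3 < 4 < 5 < 6 < 7 < 8 < 9 < 10. The simplices of K, each written with vertices in increasing order, are:

  0-simplices (11): [0], [1], [2], [3], [4], [5], [6], [7], [8], [9], [10]
  1-simplices (27): (27 of them)
  2-simplices (17): [0,2,5], [0,2,6], [0,3,6], [0,3,8], [0,5,10], [0,8,10], [1,4,9], [2,3,5], [2,3,10], [2,6,8], [2,8,10], [3,5,8], [3,6,7], [3,7,10], [5,6,7], [5,6,8], [5,7,10]

Hence C_0 ≅ Z^11, C_1 ≅ Z^27, C_2 ≅ Z^17.

The boundary map ∂_1: C_1 → C_0 maps an edge to its endpoints' difference, ∂[p,q] = q − p.
As a 11×27 matrix over Z this has rank 9, with invariant factors (1,1,1,1,1,1,1,1,1).

∂_2: C_2 → C_1 sends each 2-simplex [p,q,r] to [q,r] − [p,r] + [p,q]. For instance
  ∂[2,3,5] = [3,5] − [2,5] + [2,3],
  ∂[0,3,6] = [3,6] − [0,6] + [0,3].
The resulting 27×17 matrix has rank 16, and its Smith normal form has invariant factors (1,1,1,1,1,1,1,1,1,1,1,1,1,1,1,1).

Reading off H_k = ker ∂_k / im ∂_{k+1}:

  H_0: rank C_0 − rank ∂_1 = 11 − 9 = 2, and the invariant factors of ∂_1 are all 1, so H_0 ≅ Z^2.
  H_1: rank ker ∂_1 − rank ∂_2 = (27 − 9) − 16 = 2, and the invariant factors of ∂_2 are all 1, so H_1 ≅ Z^2.
  H_2: rank ker ∂_2 − rank ∂_3 = (17 − 16) − 0 = 1, and there is no ∂_3, so H_2 ≅ Z.

Hence the Betti numbers are b_0 = 2, b_1 = 2, b_2 = 1.

b_0 = 2, b_1 = 2, b_2 = 1.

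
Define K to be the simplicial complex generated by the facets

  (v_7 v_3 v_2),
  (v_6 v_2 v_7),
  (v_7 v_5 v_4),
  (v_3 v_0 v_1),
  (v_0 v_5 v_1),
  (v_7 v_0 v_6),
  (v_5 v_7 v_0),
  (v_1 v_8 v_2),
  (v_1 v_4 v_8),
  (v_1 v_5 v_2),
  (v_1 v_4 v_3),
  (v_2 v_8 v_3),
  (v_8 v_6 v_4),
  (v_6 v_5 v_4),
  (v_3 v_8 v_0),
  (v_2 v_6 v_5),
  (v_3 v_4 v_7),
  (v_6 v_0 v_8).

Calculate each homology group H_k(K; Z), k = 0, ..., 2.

We work with the vertex ordering v_0 < v_1 < v_2 < v_3 < v_4 < v_5 < v_6 < v_7 < v_8. The simplices of K, each written with vertices in increasing order, are:

  0-simplices (9): [v_0], [v_1], [v_2], [v_3], [v_4], [v_5], [v_6], [v_7], [v_8]
  1-simplices (27): (27 of them)
  2-simplices (18): (18 of them)

so the chain groups are C_0 ≅ Z^9, C_1 ≅ Z^27, C_2 ≅ Z^18.

∂_1: C_1 → C_0 is given by ∂[p,q] = [q] − [p]. For instance
  ∂[v_4,v_5] = [v_5] − [v_4].
This gives a 9×27 integer matrix of rank 8; reducing to Smith normal form yields diagonal entries (1,1,1,1,1,1,1,1).

The boundary map ∂_2: C_2 → C_1 acts by ∂[p,q,r] = [q,r] − [p,r] + [p,q]. For instance
  ∂[v_0,v_1,v_5] = [v_1,v_5] − [v_0,v_5] + [v_0,v_1],
  ∂[v_1,v_2,v_8] = [v_2,v_8] − [v_1,v_8] + [v_1,v_2].
As a 27×18 matrix over Z this has rank 18, with invariant factors (1,1,1,1,1,1,1,1,1,1,1,1,1,1,1,1,1,2).

From H_k ≅ ker(∂_k) / im(∂_{k+1}) we obtain:

  H_0: rank C_0 − rank ∂_1 = 9 − 8 = 1, and the invariant factors of ∂_1 are all 1, so H_0 = Z.
  H_1: rank ker ∂_1 − rank ∂_2 = (27 − 8) − 18 = 1, and ∂_2 has invariant factor 2 > 1, so H_1 = Z ⊕ Z_2.
  H_2: rank ker ∂_2 − rank ∂_3 = (18 − 18) − 0 = 0, and there is no ∂_3, so H_2 = 0.

H_0 = Z,  H_1 = Z ⊕ Z_2,  H_2 = 0.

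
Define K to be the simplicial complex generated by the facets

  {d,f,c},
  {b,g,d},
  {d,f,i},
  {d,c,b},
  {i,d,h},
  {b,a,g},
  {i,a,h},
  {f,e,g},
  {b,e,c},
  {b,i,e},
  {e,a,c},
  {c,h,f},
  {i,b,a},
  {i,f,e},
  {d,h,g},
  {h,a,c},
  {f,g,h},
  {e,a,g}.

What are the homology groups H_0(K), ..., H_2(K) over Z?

We work with the vertex ordering a < b < c < d < e < f < g < h < i. The simplices of K, each written with vertices in increasing order, are:

  0-simplices (9): a, b, c, d, e, f, g, h, i
  1-simplices (27): ab, ac, ae, ag, ah, ai, bc, bd, be, bg, bi, cd, ce, cf, ch, df, dg, dh, di, ef, eg, ei, fg, fh, fi, gh, hi
  2-simplices (18): abg, abi, ace, ach, aeg, ahi, bcd, bce, bdg, bei, cdf, cfh, dfi, dgh, dhi, efg, efi, fgh

giving chain groups C_0 ≅ Z^9, C_1 ≅ Z^27, C_2 ≅ Z^18.

∂_1: C_1 → C_0 is given by ∂[p,q] = [q] − [p].
As a 9×27 matrix over Z this has rank 8, with invariant factors (1,1,1,1,1,1,1,1).

Boundary ∂_2: C_2 → C_1 maps a triangle to the signed sum of its edges. For instance
  ∂abi = bi − ai + ab,
  ∂aeg = eg − ag + ae.
The resulting 27×18 matrix has rank 18, and its Smith normal form has invariant factors (1,1,1,1,1,1,1,1,1,1,1,1,1,1,1,1,1,2).

Now H_k = ker ∂_k / im ∂_{k+1}, so:

  H_0: rank C_0 − rank ∂_1 = 9 − 8 = 1, and the invariant factors of ∂_1 are all 1, so H_0 = Z.
  H_1: rank ker ∂_1 − rank ∂_2 = (27 − 8) − 18 = 1, and ∂_2 has invariant factor 2 > 1, so H_1 = Z ⊕ Z/2Z.
  H_2: rank ker ∂_2 − rank ∂_3 = (18 − 18) − 0 = 0, and there is no ∂_3, so H_2 = 0.

(K is a triangulation of the Klein bottle.)

H_0 = Z,  H_1 = Z ⊕ Z/2Z,  H_2 = 0.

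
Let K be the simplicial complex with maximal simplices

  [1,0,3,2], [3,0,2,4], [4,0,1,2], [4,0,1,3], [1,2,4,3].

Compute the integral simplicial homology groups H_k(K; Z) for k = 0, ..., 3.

H_0 ≅ Z,  H_1 = 0,  H_2 = 0,  H_3 ≅ Z.

Take the total order 0 < 1 < 2 < 3 < 4 on the vertex set. Then K (dimension 3) consists of the simplices:

  0-simplices (5): [0], [1], [2], [3], [4]
  1-simplices (10): [0,1], [0,2], [0,3], [0,4], [1,2], [1,3], [1,4], [2,3], [2,4], [3,4]
  2-simplices (10): [0,1,2], [0,1,3], [0,1,4], [0,2,3], [0,2,4], [0,3,4], [1,2,3], [1,2,4], [1,3,4], [2,3,4]
  3-simplices (5): [0,1,2,3], [0,1,2,4], [0,1,3,4], [0,2,3,4], [1,2,3,4]

giving chain groups C_0 ≅ Z^5, C_1 ≅ Z^10, C_2 ≅ Z^10, C_3 ≅ Z^5.

∂_1: C_1 → C_0 maps an edge to its endpoints' difference, ∂[p,q] = q − p. For instance
  ∂[0,2] = [2] − [0].
The 5×10 boundary matrix has rank 4 and Smith normal form diag(1,1,1,1).

The boundary map ∂_2: C_2 → C_1 acts by ∂[p,q,r] = [q,r] − [p,r] + [p,q]. For instance
  ∂[0,2,3] = [2,3] − [0,3] + [0,2],
  ∂[0,2,4] = [2,4] − [0,4] + [0,2].
As a 10×10 matrix over Z this has rank 6, with invariant factors (1,1,1,1,1,1).

∂_3: C_3 → C_2 sends each 3-simplex σ to the alternating sum Σ_i (−1)^i (σ with its i-th vertex removed). For instance
  ∂[1,2,3,4] = [2,3,4] − [1,3,4] + [1,2,4] − [1,2,3],
  ∂[0,2,3,4] = [2,3,4] − [0,3,4] + [0,2,4] − [0,2,3].
As a 10×5 matrix over Z this has rank 4, with invariant factors (1,1,1,1).

From H_k ≅ ker(∂_k) / im(∂_{k+1}) we obtain:

  H_0: rank C_0 − rank ∂_1 = 5 − 4 = 1, and the invariant factors of ∂_1 are all 1, so H_0 ≅ Z.
  H_1: rank ker ∂_1 − rank ∂_2 = (10 − 4) − 6 = 0, and the invariant factors of ∂_2 are all 1, so H_1 ≅ 0.
  H_2: rank ker ∂_2 − rank ∂_3 = (10 − 6) − 4 = 0, and the invariant factors of ∂_3 are all 1, so H_2 ≅ 0.
  H_3: rank ker ∂_3 − rank ∂_4 = (5 − 4) − 0 = 1, and there is no ∂_4, so H_3 ≅ Z.

As a check, the Euler characteristic is 5 − 10 + 10 − 5 = 0, which agrees with 1 − 0 + 0 − 1 = 0.
(K is a triangulation of the 3-sphere S^3.)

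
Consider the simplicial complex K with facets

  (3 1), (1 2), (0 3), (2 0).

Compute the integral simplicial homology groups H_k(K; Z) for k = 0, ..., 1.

H_0 ≅ Z,  H_1 ≅ Z.

Fix the vertex order 0 < 1 < 2 < 3 and write every simplex with vertices in increasing order. Then dim K = 1 and the simplices of K are:

  0-simplices (4): [0], [1], [2], [3]
  1-simplices (4): [0,2], [0,3], [1,2], [1,3]

giving chain groups C_0 ≅ Z^4, C_1 ≅ Z^4.

Boundary ∂_1: C_1 → C_0 sends each edge [p,q] (with p < q) to q − p.
The resulting 4×4 matrix has rank 3, and its Smith normal form has invariant factors (1,1,1).

Now H_k = ker ∂_k / im ∂_{k+1}, so:

  H_0: rank C_0 − rank ∂_1 = 4 − 3 = 1, and the invariant factors of ∂_1 are all 1, so H_0 ≅ Z.
  H_1: rank ker ∂_1 − rank ∂_2 = (4 − 3) − 0 = 1, and there is no ∂_2, so H_1 ≅ Z.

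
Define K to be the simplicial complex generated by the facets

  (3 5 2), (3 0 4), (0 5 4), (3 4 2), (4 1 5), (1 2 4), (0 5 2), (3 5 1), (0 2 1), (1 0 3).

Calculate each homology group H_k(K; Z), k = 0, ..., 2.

H_0 ≅ Z,  H_1 ≅ Z/2,  H_2 = 0.

K has 6 vertices, 15 edges, 10 triangles.
rank ∂_0 = 0, rank ∂_1 = 5 ⇒ b_0 = 6 − 0 − 5 = 1; all invariant factors of ∂_1 are 1 so no torsion. So H_0 ≅ Z.
rank ∂_1 = 5, rank ∂_2 = 10 ⇒ b_1 = 15 − 5 − 10 = 0; ∂_2 has invariant factor(s) [2] giving torsion. So H_1 ≅ Z/2.
rank ∂_2 = 10, rank ∂_3 = 0 ⇒ b_2 = 10 − 10 − 0 = 0. So H_2 ≅ 0.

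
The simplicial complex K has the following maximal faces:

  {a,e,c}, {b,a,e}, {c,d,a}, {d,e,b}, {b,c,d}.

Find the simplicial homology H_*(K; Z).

H_0 = Z,  H_1 = Z,  H_2 = 0.

We work with the vertex ordering a < b < c < d < e. The simplices of K, each written with vertices in increasing order, are:

  0-simplices (5): a, b, c, d, e
  1-simplices (10): ab, ac, ad, ae, bc, bd, be, cd, ce, de
  2-simplices (5): abe, acd, ace, bcd, bde

so the chain groups are C_0 ≅ Z^5, C_1 ≅ Z^10, C_2 ≅ Z^5.

The boundary map ∂_1: C_1 → C_0 is given by ∂[p,q] = [q] − [p].
This gives a 5×10 integer matrix of rank 4; reducing to Smith normal form yields diagonal entries (1,1,1,1).

Boundary ∂_2: C_2 → C_1 acts by ∂[p,q,r] = [q,r] − [p,r] + [p,q]. For instance
  ∂acd = cd − ad + ac,
  ∂bcd = cd − bd + bc.
The resulting 10×5 matrix has rank 5, and its Smith normal form has invariant factors (1,1,1,1,1).

From H_k ≅ ker(∂_k) / im(∂_{k+1}) we obtain:

  H_0: rank C_0 − rank ∂_1 = 5 − 4 = 1, and the invariant factors of ∂_1 are all 1, so H_0 = Z.
  H_1: rank ker ∂_1 − rank ∂_2 = (10 − 4) − 5 = 1, and the invariant factors of ∂_2 are all 1, so H_1 = Z.
  H_2: rank ker ∂_2 − rank ∂_3 = (5 − 5) − 0 = 0, and there is no ∂_3, so H_2 = 0.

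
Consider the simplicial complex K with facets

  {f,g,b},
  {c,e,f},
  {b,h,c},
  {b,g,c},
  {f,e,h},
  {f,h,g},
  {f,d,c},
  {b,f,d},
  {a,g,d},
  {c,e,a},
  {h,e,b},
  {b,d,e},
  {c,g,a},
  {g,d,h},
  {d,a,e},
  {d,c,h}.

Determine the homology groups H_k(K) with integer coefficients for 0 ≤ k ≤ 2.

H_0 = Z,  H_1 = Z^2,  H_2 = Z.

Fix the vertex order a < b < c < d < e < f < g < h and write every simplex with vertices in increasing order. Then dim K = 2 and the simplices of K are:

  0-simplices (8): a, b, c, d, e, f, g, h
  1-simplices (24): ac, ad, ae, ag, bc, bd, be, bf, bg, bh, cd, ce, cf, cg, ch, de, df, dg, dh, ef, eh, fg, fh, gh
  2-simplices (16): ace, acg, ade, adg, bcg, bch, bde, bdf, beh, bfg, cdf, cdh, cef, dgh, efh, fgh

so the chain groups are C_0 ≅ Z^8, C_1 ≅ Z^24, C_2 ≅ Z^16.

∂_1: C_1 → C_0 sends each edge [p,q] (with p < q) to q − p.
As a 8×24 matrix over Z this has rank 7, with invariant factors (1,1,1,1,1,1,1).

Boundary ∂_2: C_2 → C_1 maps a triangle to the signed sum of its edges. For instance
  ∂bch = ch − bh + bc,
  ∂bde = de − be + bd.
This gives a 24×16 integer matrix of rank 15; reducing to Smith normal form yields diagonal entries (1,1,1,1,1,1,1,1,1,1,1,1,1,1,1).

Computing H_k = (kernel of ∂_k) / (image of ∂_{k+1}):

  H_0: rank C_0 − rank ∂_1 = 8 − 7 = 1, and the invariant factors of ∂_1 are all 1, so H_0 = Z.
  H_1: rank ker ∂_1 − rank ∂_2 = (24 − 7) − 15 = 2, and the invariant factors of ∂_2 are all 1, so H_1 = Z^2.
  H_2: rank ker ∂_2 − rank ∂_3 = (16 − 15) − 0 = 1, and there is no ∂_3, so H_2 = Z.

(K is a triangulation of the torus T^2.)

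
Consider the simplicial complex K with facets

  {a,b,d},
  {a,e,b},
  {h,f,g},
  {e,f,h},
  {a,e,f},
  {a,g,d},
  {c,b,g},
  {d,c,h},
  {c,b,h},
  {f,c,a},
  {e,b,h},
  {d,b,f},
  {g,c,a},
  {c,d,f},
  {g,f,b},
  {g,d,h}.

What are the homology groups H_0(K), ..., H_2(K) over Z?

We work with the vertex ordering a < b < c < d < e < f < g < h. The simplices of K, each written with vertices in increasing order, are:

  0-simplices (8): a, b, c, d, e, f, g, h
  1-simplices (24): ab, ac, ad, ae, af, ag, bc, bd, be, bf, bg, bh, cd, cf, cg, ch, df, dg, dh, ef, eh, fg, fh, gh
  2-simplices (16): abd, abe, acf, acg, adg, aef, bcg, bch, bdf, beh, bfg, cdf, cdh, dgh, efh, fgh

giving chain groups C_0 ≅ Z^8, C_1 ≅ Z^24, C_2 ≅ Z^16.

The boundary map ∂_1: C_1 → C_0 is given by ∂[p,q] = [q] − [p].
The resulting 8×24 matrix has rank 7, and its Smith normal form has invariant factors (1,1,1,1,1,1,1).

∂_2: C_2 → C_1 maps a triangle to the signed sum of its edges. For instance
  ∂bch = ch − bh + bc,
  ∂cdf = df − cf + cd.
The resulting 24×16 matrix has rank 15, and its Smith normal form has invariant factors (1,1,1,1,1,1,1,1,1,1,1,1,1,1,1).

From H_k ≅ ker(∂_k) / im(∂_{k+1}) we obtain:

  H_0: rank C_0 − rank ∂_1 = 8 − 7 = 1, and the invariant factors of ∂_1 are all 1, so H_0 ≅ Z.
  H_1: rank ker ∂_1 − rank ∂_2 = (24 − 7) − 15 = 2, and the invariant factors of ∂_2 are all 1, so H_1 ≅ Z^2.
  H_2: rank ker ∂_2 − rank ∂_3 = (16 − 15) − 0 = 1, and there is no ∂_3, so H_2 ≅ Z.

H_0 = Z,  H_1 = Z^2,  H_2 = Z.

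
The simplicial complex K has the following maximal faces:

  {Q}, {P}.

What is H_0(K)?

Fix the vertex order P < Q and write every simplex with vertices in increasing order. Then dim K = 0 and the simplices of K are:

  0-simplices (2): P, Q

giving chain groups C_0 ≅ Z^2.

From H_k ≅ ker(∂_k) / im(∂_{k+1}) we obtain:

  H_0: rank C_0 − rank ∂_1 = 2 − 0 = 2, and there is no ∂_1, so H_0 ≅ Z^2.

H_0 ≅ Z^2.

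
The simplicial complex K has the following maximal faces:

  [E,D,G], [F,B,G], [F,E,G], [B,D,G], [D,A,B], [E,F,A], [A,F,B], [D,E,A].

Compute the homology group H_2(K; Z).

H_2 ≅ Z.

Fix the vertex order A < B < D < E < F < G and write every simplex with vertices in increasing order. Then dim K = 2 and the simplices of K are:

  0-simplices (6): A, B, D, E, F, G
  1-simplices (12): AB, AD, AE, AF, BD, BF, BG, DE, DG, EF, EG, FG
  2-simplices (8): ABD, ABF, ADE, AEF, BDG, BFG, DEG, EFG

Hence C_0 ≅ Z^6, C_1 ≅ Z^12, C_2 ≅ Z^8.

The boundary map ∂_1: C_1 → C_0 sends each edge [p,q] (with p < q) to q − p.
This gives a 6×12 integer matrix of rank 5; reducing to Smith normal form yields diagonal entries (1,1,1,1,1).

∂_2: C_2 → C_1 sends each 2-simplex [p,q,r] to [q,r] − [p,r] + [p,q]. For instance
  ∂AEF = EF − AF + AE,
  ∂ADE = DE − AE + AD.
The 12×8 boundary matrix has rank 7 and Smith normal form diag(1,1,1,1,1,1,1).

Computing H_k = (kernel of ∂_k) / (image of ∂_{k+1}):

  H_2: rank ker ∂_2 − rank ∂_3 = (8 − 7) − 0 = 1, and there is no ∂_3, so H_2 = Z.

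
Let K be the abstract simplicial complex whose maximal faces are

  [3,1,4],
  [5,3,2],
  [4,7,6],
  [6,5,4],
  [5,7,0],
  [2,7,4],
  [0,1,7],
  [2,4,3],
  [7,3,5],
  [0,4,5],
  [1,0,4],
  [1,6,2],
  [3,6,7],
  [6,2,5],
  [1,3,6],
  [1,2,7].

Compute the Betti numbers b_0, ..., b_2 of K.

b_0 = 1, b_1 = 2, b_2 = 1.

Order the vertices as 0 < 1 < 2 < 3 < 4 < 5 < 6 < 7. Listing each simplex with vertices in this order, K has dimension 2 with simplices:

  0-simplices (8): [0], [1], [2], [3], [4], [5], [6], [7]
  1-simplices (24): (24 of them)
  2-simplices (16): [0,1,4], [0,1,7], [0,4,5], [0,5,7], [1,2,6], [1,2,7], [1,3,4], [1,3,6], [2,3,4], [2,3,5], [2,4,7], [2,5,6], [3,5,7], [3,6,7], [4,5,6], [4,6,7]

giving chain groups C_0 ≅ Z^8, C_1 ≅ Z^24, C_2 ≅ Z^16.

The boundary map ∂_1: C_1 → C_0 sends each edge [p,q] (with p < q) to q − p.
The 8×24 boundary matrix has rank 7 and Smith normal form diag(1,1,1,1,1,1,1).

Boundary ∂_2: C_2 → C_1 sends each 2-simplex [p,q,r] to [q,r] − [p,r] + [p,q]. For instance
  ∂[2,5,6] = [5,6] − [2,6] + [2,5],
  ∂[4,5,6] = [5,6] − [4,6] + [4,5].
This gives a 24×16 integer matrix of rank 15; reducing to Smith normal form yields diagonal entries (1,1,1,1,1,1,1,1,1,1,1,1,1,1,1).

From H_k ≅ ker(∂_k) / im(∂_{k+1}) we obtain:

  H_0: rank C_0 − rank ∂_1 = 8 − 7 = 1, and the invariant factors of ∂_1 are all 1, so H_0 = Z.
  H_1: rank ker ∂_1 − rank ∂_2 = (24 − 7) − 15 = 2, and the invariant factors of ∂_2 are all 1, so H_1 = Z^2.
  H_2: rank ker ∂_2 − rank ∂_3 = (16 − 15) − 0 = 1, and there is no ∂_3, so H_2 = Z.

As a check, the Euler characteristic is 8 − 24 + 16 = 0, which agrees with 1 − 2 + 1 = 0.

Hence the Betti numbers are b_0 = 1, b_1 = 2, b_2 = 1.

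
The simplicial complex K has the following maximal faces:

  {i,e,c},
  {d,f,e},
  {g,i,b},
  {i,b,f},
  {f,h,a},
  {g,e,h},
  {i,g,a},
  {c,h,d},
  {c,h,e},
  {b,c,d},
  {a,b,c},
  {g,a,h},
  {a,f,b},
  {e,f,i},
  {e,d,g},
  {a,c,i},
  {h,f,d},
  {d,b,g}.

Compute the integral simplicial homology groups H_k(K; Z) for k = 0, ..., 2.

H_0 ≅ Z,  H_1 ≅ Z ⊕ Z/2,  H_2 = 0.

We work with the vertex ordering a < b < c < d < e < f < g < h < i. The simplices of K, each written with vertices in increasing order, are:

  0-simplices (9): a, b, c, d, e, f, g, h, i
  1-simplices (27): ab, ac, af, ag, ah, ai, bc, bd, bf, bg, bi, cd, ce, ch, ci, de, df, dg, dh, ef, eg, eh, ei, fh, fi, gh, gi
  2-simplices (18): abc, abf, aci, afh, agh, agi, bcd, bdg, bfi, bgi, cdh, ceh, cei, def, deg, dfh, efi, egh

so the chain groups are C_0 ≅ Z^9, C_1 ≅ Z^27, C_2 ≅ Z^18.

The boundary map ∂_1: C_1 → C_0 maps an edge to its endpoints' difference, ∂[p,q] = q − p.
As a 9×27 matrix over Z this has rank 8, with invariant factors (1,1,1,1,1,1,1,1).

Boundary ∂_2: C_2 → C_1 acts by ∂[p,q,r] = [q,r] − [p,r] + [p,q]. For instance
  ∂efi = fi − ei + ef,
  ∂abc = bc − ac + ab.
This gives a 27×18 integer matrix of rank 18; reducing to Smith normal form yields diagonal entries (1,1,1,1,1,1,1,1,1,1,1,1,1,1,1,1,1,2).

From H_k ≅ ker(∂_k) / im(∂_{k+1}) we obtain:

  H_0: rank C_0 − rank ∂_1 = 9 − 8 = 1, and the invariant factors of ∂_1 are all 1, so H_0 = Z.
  H_1: rank ker ∂_1 − rank ∂_2 = (27 − 8) − 18 = 1, and ∂_2 has invariant factor 2 > 1, so H_1 = Z ⊕ Z/2.
  H_2: rank ker ∂_2 − rank ∂_3 = (18 − 18) − 0 = 0, and there is no ∂_3, so H_2 = 0.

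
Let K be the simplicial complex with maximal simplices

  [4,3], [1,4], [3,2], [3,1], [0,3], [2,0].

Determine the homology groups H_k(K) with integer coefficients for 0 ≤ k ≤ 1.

H_0 ≅ Z,  H_1 ≅ Z^2.

K has 5 vertices, 6 edges.
rank ∂_0 = 0, rank ∂_1 = 4 ⇒ b_0 = 5 − 0 − 4 = 1; all invariant factors of ∂_1 are 1 so no torsion. So H_0 ≅ Z.
rank ∂_1 = 4, rank ∂_2 = 0 ⇒ b_1 = 6 − 4 − 0 = 2. So H_1 ≅ Z^2.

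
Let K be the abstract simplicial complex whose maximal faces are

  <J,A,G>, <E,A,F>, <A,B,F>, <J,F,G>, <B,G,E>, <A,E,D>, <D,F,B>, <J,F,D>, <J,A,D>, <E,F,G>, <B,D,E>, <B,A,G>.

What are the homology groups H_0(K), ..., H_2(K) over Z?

Order the vertices as A < B < D < E < F < G < J. Listing each simplex with vertices in this order, K has dimension 2 with simplices:

  0-simplices (7): A, B, D, E, F, G, J
  1-simplices (18): AB, AD, AE, AF, AG, AJ, BD, BE, BF, BG, DE, DF, DJ, EF, EG, FG, FJ, GJ
  2-simplices (12): ABF, ABG, ADE, ADJ, AEF, AGJ, BDE, BDF, BEG, DFJ, EFG, FGJ

Hence C_0 ≅ Z^7, C_1 ≅ Z^18, C_2 ≅ Z^12.

Boundary ∂_1: C_1 → C_0 is given by ∂[p,q] = [q] − [p]. For instance
  ∂AF = F − A.
As a 7×18 matrix over Z this has rank 6, with invariant factors (1,1,1,1,1,1).

∂_2: C_2 → C_1 sends each 2-simplex [p,q,r] to [q,r] − [p,r] + [p,q]. For instance
  ∂ADJ = DJ − AJ + AD,
  ∂AEF = EF − AF + AE.
As a 18×12 matrix over Z this has rank 12, with invariant factors (1,1,1,1,1,1,1,1,1,1,1,2).

Now H_k = ker ∂_k / im ∂_{k+1}, so:

  H_0: rank C_0 − rank ∂_1 = 7 − 6 = 1, and the invariant factors of ∂_1 are all 1, so H_0 ≅ Z.
  H_1: rank ker ∂_1 − rank ∂_2 = (18 − 6) − 12 = 0, and ∂_2 has invariant factor 2 > 1, so H_1 ≅ Z/2Z.
  H_2: rank ker ∂_2 − rank ∂_3 = (12 − 12) − 0 = 0, and there is no ∂_3, so H_2 ≅ 0.

As a check, the Euler characteristic is 7 − 18 + 12 = 1, which agrees with 1 − 0 + 0 = 1.
(K is a triangulation of the real projective plane RP^2.)

H_0 ≅ Z,  H_1 ≅ Z/2Z,  H_2 = 0.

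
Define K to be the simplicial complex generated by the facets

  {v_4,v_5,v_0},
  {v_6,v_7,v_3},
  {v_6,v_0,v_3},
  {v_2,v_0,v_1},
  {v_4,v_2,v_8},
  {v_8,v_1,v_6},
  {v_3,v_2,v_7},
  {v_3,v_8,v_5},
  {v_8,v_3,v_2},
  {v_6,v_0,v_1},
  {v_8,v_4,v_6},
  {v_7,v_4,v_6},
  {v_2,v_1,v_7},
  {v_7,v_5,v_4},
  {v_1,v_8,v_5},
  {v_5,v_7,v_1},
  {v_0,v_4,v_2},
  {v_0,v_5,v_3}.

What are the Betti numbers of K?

Fix the vertex order v_0 < v_1 < v_2 < v_3 < v_4 < v_5 < v_6 < v_7 < v_8 and write every simplex with vertices in increasing order. Then dim K = 2 and the simplices of K are:

  0-simplices (9): [v_0], [v_1], [v_2], [v_3], [v_4], [v_5], [v_6], [v_7], [v_8]
  1-simplices (27): (27 of them)
  2-simplices (18): (18 of them)

so the chain groups are C_0 ≅ Z^9, C_1 ≅ Z^27, C_2 ≅ Z^18.

The boundary map ∂_1: C_1 → C_0 is given by ∂[p,q] = [q] − [p]. For instance
  ∂[v_4,v_5] = [v_5] − [v_4].
The resulting 9×27 matrix has rank 8, and its Smith normal form has invariant factors (1,1,1,1,1,1,1,1).

∂_2: C_2 → C_1 maps a triangle to the signed sum of its edges. For instance
  ∂[v_1,v_6,v_8] = [v_6,v_8] − [v_1,v_8] + [v_1,v_6],
  ∂[v_0,v_1,v_6] = [v_1,v_6] − [v_0,v_6] + [v_0,v_1].
The 27×18 boundary matrix has rank 17 and Smith normal form diag(1,1,1,1,1,1,1,1,1,1,1,1,1,1,1,1,1).

Now H_k = ker ∂_k / im ∂_{k+1}, so:

  H_0: rank C_0 − rank ∂_1 = 9 − 8 = 1, and the invariant factors of ∂_1 are all 1, so H_0 = Z.
  H_1: rank ker ∂_1 − rank ∂_2 = (27 − 8) − 17 = 2, and the invariant factors of ∂_2 are all 1, so H_1 = Z^2.
  H_2: rank ker ∂_2 − rank ∂_3 = (18 − 17) − 0 = 1, and there is no ∂_3, so H_2 = Z.

As a check, the Euler characteristic is 9 − 27 + 18 = 0, which agrees with 1 − 2 + 1 = 0.
(K is a triangulation of the torus T^2.)

Hence the Betti numbers are b_0 = 1, b_1 = 2, b_2 = 1.

b_0 = 1, b_1 = 2, b_2 = 1.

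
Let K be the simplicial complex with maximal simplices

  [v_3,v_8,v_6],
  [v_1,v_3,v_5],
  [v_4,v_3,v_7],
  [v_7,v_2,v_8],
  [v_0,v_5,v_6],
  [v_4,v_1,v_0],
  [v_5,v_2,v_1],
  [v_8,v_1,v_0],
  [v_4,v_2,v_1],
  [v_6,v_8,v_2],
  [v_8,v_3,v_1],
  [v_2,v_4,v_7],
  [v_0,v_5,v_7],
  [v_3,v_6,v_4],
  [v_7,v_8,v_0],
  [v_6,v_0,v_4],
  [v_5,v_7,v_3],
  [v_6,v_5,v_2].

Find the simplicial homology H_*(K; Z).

Fix the vertex order v_0 < v_1 < v_2 < v_3 < v_4 < v_5 < v_6 < v_7 < v_8 and write every simplex with vertices in increasing order. Then dim K = 2 and the simplices of K are:

  0-simplices (9): [v_0], [v_1], [v_2], [v_3], [v_4], [v_5], [v_6], [v_7], [v_8]
  1-simplices (27): (27 of them)
  2-simplices (18): (18 of them)

giving chain groups C_0 ≅ Z^9, C_1 ≅ Z^27, C_2 ≅ Z^18.

The boundary map ∂_1: C_1 → C_0 is given by ∂[p,q] = [q] − [p].
The resulting 9×27 matrix has rank 8, and its Smith normal form has invariant factors (1,1,1,1,1,1,1,1).

∂_2: C_2 → C_1 maps a triangle to the signed sum of its edges. For instance
  ∂[v_3,v_5,v_7] = [v_5,v_7] − [v_3,v_7] + [v_3,v_5],
  ∂[v_1,v_2,v_5] = [v_2,v_5] − [v_1,v_5] + [v_1,v_2].
The 27×18 boundary matrix has rank 17 and Smith normal form diag(1,1,1,1,1,1,1,1,1,1,1,1,1,1,1,1,1).

Reading off H_k = ker ∂_k / im ∂_{k+1}:

  H_0: rank C_0 − rank ∂_1 = 9 − 8 = 1, and the invariant factors of ∂_1 are all 1, so H_0 = Z.
  H_1: rank ker ∂_1 − rank ∂_2 = (27 − 8) − 17 = 2, and the invariant factors of ∂_2 are all 1, so H_1 = Z^2.
  H_2: rank ker ∂_2 − rank ∂_3 = (18 − 17) − 0 = 1, and there is no ∂_3, so H_2 = Z.

As a check, the Euler characteristic is 9 − 27 + 18 = 0, which agrees with 1 − 2 + 1 = 0.

H_0 ≅ Z,  H_1 ≅ Z^2,  H_2 ≅ Z.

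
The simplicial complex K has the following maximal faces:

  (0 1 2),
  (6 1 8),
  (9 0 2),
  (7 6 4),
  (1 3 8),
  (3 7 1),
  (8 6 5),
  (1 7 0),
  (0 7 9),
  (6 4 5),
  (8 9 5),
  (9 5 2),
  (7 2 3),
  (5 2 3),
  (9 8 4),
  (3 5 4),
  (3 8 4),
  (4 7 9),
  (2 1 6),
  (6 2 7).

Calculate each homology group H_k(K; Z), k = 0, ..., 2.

H_0 = Z,  H_1 = Z ⊕ Z_2,  H_2 = 0.

Order the vertices as 0 < 1 < 2 < 3 < 4 < 5 < 6 < 7 < 8 < 9. Listing each simplex with vertices in this order, K has dimension 2 with simplices:

  0-simplices (10): [0], [1], [2], [3], [4], [5], [6], [7], [8], [9]
  1-simplices (30): (30 of them)
  2-simplices (20): (20 of them)

so the chain groups are C_0 ≅ Z^10, C_1 ≅ Z^30, C_2 ≅ Z^20.

The boundary map ∂_1: C_1 → C_0 sends each edge [p,q] (with p < q) to q − p. For instance
  ∂[3,4] = [4] − [3].
As a 10×30 matrix over Z this has rank 9, with invariant factors (1,1,1,1,1,1,1,1,1).

The boundary map ∂_2: C_2 → C_1 sends each 2-simplex [p,q,r] to [q,r] − [p,r] + [p,q]. For instance
  ∂[0,1,2] = [1,2] − [0,2] + [0,1],
  ∂[0,2,9] = [2,9] − [0,9] + [0,2].
As a 30×20 matrix over Z this has rank 20, with invariant factors (1,1,1,1,1,1,1,1,1,1,1,1,1,1,1,1,1,1,1,2).

From H_k ≅ ker(∂_k) / im(∂_{k+1}) we obtain:

  H_0: rank C_0 − rank ∂_1 = 10 − 9 = 1, and the invariant factors of ∂_1 are all 1, so H_0 = Z.
  H_1: rank ker ∂_1 − rank ∂_2 = (30 − 9) − 20 = 1, and ∂_2 has invariant factor 2 > 1, so H_1 = Z ⊕ Z_2.
  H_2: rank ker ∂_2 − rank ∂_3 = (20 − 20) − 0 = 0, and there is no ∂_3, so H_2 = 0.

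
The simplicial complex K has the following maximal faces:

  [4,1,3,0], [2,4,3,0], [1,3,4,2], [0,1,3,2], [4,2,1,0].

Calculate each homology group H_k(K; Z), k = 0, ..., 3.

Take the total order 0 < 1 < 2 < 3 < 4 on the vertex set. Then K (dimension 3) consists of the simplices:

  0-simplices (5): [0], [1], [2], [3], [4]
  1-simplices (10): [0,1], [0,2], [0,3], [0,4], [1,2], [1,3], [1,4], [2,3], [2,4], [3,4]
  2-simplices (10): [0,1,2], [0,1,3], [0,1,4], [0,2,3], [0,2,4], [0,3,4], [1,2,3], [1,2,4], [1,3,4], [2,3,4]
  3-simplices (5): [0,1,2,3], [0,1,2,4], [0,1,3,4], [0,2,3,4], [1,2,3,4]

giving chain groups C_0 ≅ Z^5, C_1 ≅ Z^10, C_2 ≅ Z^10, C_3 ≅ Z^5.

The boundary map ∂_1: C_1 → C_0 is given by ∂[p,q] = [q] − [p]. For instance
  ∂[3,4] = [4] − [3].
The resulting 5×10 matrix has rank 4, and its Smith normal form has invariant factors (1,1,1,1).

Boundary ∂_2: C_2 → C_1 sends each 2-simplex [p,q,r] to [q,r] − [p,r] + [p,q]. For instance
  ∂[0,3,4] = [3,4] − [0,4] + [0,3],
  ∂[2,3,4] = [3,4] − [2,4] + [2,3].
The 10×10 boundary matrix has rank 6 and Smith normal form diag(1,1,1,1,1,1).

The boundary map ∂_3: C_3 → C_2 sends each 3-simplex σ to the alternating sum Σ_i (−1)^i (σ with its i-th vertex removed). For instance
  ∂[0,2,3,4] = [2,3,4] − [0,3,4] + [0,2,4] − [0,2,3],
  ∂[0,1,2,3] = [1,2,3] − [0,2,3] + [0,1,3] − [0,1,2].
As a 10×5 matrix over Z this has rank 4, with invariant factors (1,1,1,1).

From H_k ≅ ker(∂_k) / im(∂_{k+1}) we obtain:

  H_0: rank C_0 − rank ∂_1 = 5 − 4 = 1, and the invariant factors of ∂_1 are all 1, so H_0 = Z.
  H_1: rank ker ∂_1 − rank ∂_2 = (10 − 4) − 6 = 0, and the invariant factors of ∂_2 are all 1, so H_1 = 0.
  H_2: rank ker ∂_2 − rank ∂_3 = (10 − 6) − 4 = 0, and the invariant factors of ∂_3 are all 1, so H_2 = 0.
  H_3: rank ker ∂_3 − rank ∂_4 = (5 − 4) − 0 = 1, and there is no ∂_4, so H_3 = Z.

As a check, the Euler characteristic is 5 − 10 + 10 − 5 = 0, which agrees with 1 − 0 + 0 − 1 = 0.
(K is a triangulation of the 3-sphere S^3.)

H_0 = Z,  H_1 = 0,  H_2 = 0,  H_3 = Z.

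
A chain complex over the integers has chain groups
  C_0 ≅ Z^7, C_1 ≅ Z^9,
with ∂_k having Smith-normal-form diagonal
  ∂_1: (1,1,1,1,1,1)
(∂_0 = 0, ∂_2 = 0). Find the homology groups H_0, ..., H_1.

H_0: b_0 = 7 − 0 − 6 = 1; torsion from ∂_1 factors > 1: none. So H_0 = Z.
H_1: b_1 = 9 − 6 − 0 = 3; torsion from ∂_2 factors > 1: none. So H_1 = Z^3.

H_0 = Z,  H_1 = Z^3.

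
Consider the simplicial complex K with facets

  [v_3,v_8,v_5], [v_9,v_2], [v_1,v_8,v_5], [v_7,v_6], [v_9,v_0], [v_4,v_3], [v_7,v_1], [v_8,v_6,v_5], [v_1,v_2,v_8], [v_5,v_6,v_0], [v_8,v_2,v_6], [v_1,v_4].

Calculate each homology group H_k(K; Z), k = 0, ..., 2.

H_0 = Z,  H_1 = Z^3,  H_2 = 0.

K has 10 vertices, 18 edges, 6 triangles.
rank ∂_0 = 0, rank ∂_1 = 9 ⇒ b_0 = 10 − 0 − 9 = 1; all invariant factors of ∂_1 are 1 so no torsion. So H_0 = Z.
rank ∂_1 = 9, rank ∂_2 = 6 ⇒ b_1 = 18 − 9 − 6 = 3; all invariant factors of ∂_2 are 1 so no torsion. So H_1 = Z^3.
rank ∂_2 = 6, rank ∂_3 = 0 ⇒ b_2 = 6 − 6 − 0 = 0. So H_2 = 0.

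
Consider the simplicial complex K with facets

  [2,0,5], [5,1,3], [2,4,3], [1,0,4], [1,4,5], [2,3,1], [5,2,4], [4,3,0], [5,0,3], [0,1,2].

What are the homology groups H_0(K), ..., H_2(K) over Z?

Order the vertices as 0 < 1 < 2 < 3 < 4 < 5. Listing each simplex with vertices in this order, K has dimension 2 with simplices:

  0-simplices (6): [0], [1], [2], [3], [4], [5]
  1-simplices (15): [0,1], [0,2], [0,3], [0,4], [0,5], [1,2], [1,3], [1,4], [1,5], [2,3], [2,4], [2,5], [3,4], [3,5], [4,5]
  2-simplices (10): [0,1,2], [0,1,4], [0,2,5], [0,3,4], [0,3,5], [1,2,3], [1,3,5], [1,4,5], [2,3,4], [2,4,5]

giving chain groups C_0 ≅ Z^6, C_1 ≅ Z^15, C_2 ≅ Z^10.

∂_1: C_1 → C_0 maps an edge to its endpoints' difference, ∂[p,q] = q − p. For instance
  ∂[2,3] = [3] − [2].
The resulting 6×15 matrix has rank 5, and its Smith normal form has invariant factors (1,1,1,1,1).

∂_2: C_2 → C_1 acts by ∂[p,q,r] = [q,r] − [p,r] + [p,q]. For instance
  ∂[0,1,4] = [1,4] − [0,4] + [0,1],
  ∂[2,4,5] = [4,5] − [2,5] + [2,4].
This gives a 15×10 integer matrix of rank 10; reducing to Smith normal form yields diagonal entries (1,1,1,1,1,1,1,1,1,2).

From H_k ≅ ker(∂_k) / im(∂_{k+1}) we obtain:

  H_0: rank C_0 − rank ∂_1 = 6 − 5 = 1, and the invariant factors of ∂_1 are all 1, so H_0 = Z.
  H_1: rank ker ∂_1 − rank ∂_2 = (15 − 5) − 10 = 0, and ∂_2 has invariant factor 2 > 1, so H_1 = Z/2.
  H_2: rank ker ∂_2 − rank ∂_3 = (10 − 10) − 0 = 0, and there is no ∂_3, so H_2 = 0.

H_0 = Z,  H_1 = Z/2,  H_2 = 0.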